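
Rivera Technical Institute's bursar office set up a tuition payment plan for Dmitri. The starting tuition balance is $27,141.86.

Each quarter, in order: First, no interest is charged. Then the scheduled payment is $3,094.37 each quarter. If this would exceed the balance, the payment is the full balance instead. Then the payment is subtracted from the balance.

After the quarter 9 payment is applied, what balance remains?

$0.00

Quarter 1: opening $27,141.86; payment $3,094.37; balance $24,047.49
Quarter 2: opening $24,047.49; payment $3,094.37; balance $20,953.12
Quarter 3: opening $20,953.12; payment $3,094.37; balance $17,858.75
Quarter 4: opening $17,858.75; payment $3,094.37; balance $14,764.38
Quarter 5: opening $14,764.38; payment $3,094.37; balance $11,670.01
Quarter 6: opening $11,670.01; payment $3,094.37; balance $8,575.64
Quarter 7: opening $8,575.64; payment $3,094.37; balance $5,481.27
Quarter 8: opening $5,481.27; payment $3,094.37; balance $2,386.90
Quarter 9: opening $2,386.90; payment $2,386.90; balance $0.00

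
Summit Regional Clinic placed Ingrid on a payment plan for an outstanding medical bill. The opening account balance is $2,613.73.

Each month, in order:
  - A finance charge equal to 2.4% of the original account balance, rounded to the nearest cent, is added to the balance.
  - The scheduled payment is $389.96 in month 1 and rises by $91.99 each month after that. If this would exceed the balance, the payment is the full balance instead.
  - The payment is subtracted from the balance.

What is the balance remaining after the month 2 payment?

# | Opening | Interest | Payment | End bal
1 | $2,613.73 | $62.73 | $389.96 | $2,286.50
2 | $2,286.50 | $62.73 | $481.95 | $1,867.28

$1,867.28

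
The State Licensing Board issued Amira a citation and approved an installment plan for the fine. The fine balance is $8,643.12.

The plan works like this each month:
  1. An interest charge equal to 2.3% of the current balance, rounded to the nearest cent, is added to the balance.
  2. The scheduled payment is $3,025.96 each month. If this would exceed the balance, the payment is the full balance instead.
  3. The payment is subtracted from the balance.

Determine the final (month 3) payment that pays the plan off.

Month 1: opening $8,643.12; interest $198.79 → $8,841.91; payment $3,025.96; balance $5,815.95
Month 2: opening $5,815.95; interest $133.77 → $5,949.72; payment $3,025.96; balance $2,923.76
Month 3: opening $2,923.76; interest $67.25 → $2,991.01; payment $2,991.01; balance $0.00

$2,991.01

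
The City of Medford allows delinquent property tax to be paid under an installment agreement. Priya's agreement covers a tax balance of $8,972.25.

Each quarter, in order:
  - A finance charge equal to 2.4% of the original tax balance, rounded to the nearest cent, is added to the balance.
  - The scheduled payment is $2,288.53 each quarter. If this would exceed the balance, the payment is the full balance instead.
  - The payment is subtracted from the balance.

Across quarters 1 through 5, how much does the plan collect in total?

Quarter 1: $8,972.25 +$215.33 interest = $9,187.58; pay $2,288.53 → $6,899.05
Quarter 2: $6,899.05 +$215.33 interest = $7,114.38; pay $2,288.53 → $4,825.85
Quarter 3: $4,825.85 +$215.33 interest = $5,041.18; pay $2,288.53 → $2,752.65
Quarter 4: $2,752.65 +$215.33 interest = $2,967.98; pay $2,288.53 → $679.45
Quarter 5: $679.45 +$215.33 interest = $894.78; pay $894.78 → $0.00
Total paid: $10,048.90

$10,048.90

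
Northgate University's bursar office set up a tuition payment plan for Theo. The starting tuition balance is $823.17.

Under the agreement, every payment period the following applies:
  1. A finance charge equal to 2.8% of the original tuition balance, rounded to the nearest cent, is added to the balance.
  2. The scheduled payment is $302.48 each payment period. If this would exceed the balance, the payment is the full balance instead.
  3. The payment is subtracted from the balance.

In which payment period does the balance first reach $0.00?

Payment period 1: $823.17 +$23.05 interest = $846.22; pay $302.48 → $543.74
Payment period 2: $543.74 +$23.05 interest = $566.79; pay $302.48 → $264.31
Payment period 3: $264.31 +$23.05 interest = $287.36; pay $287.36 → $0.00
Balance reaches $0.00 in payment period 3.

3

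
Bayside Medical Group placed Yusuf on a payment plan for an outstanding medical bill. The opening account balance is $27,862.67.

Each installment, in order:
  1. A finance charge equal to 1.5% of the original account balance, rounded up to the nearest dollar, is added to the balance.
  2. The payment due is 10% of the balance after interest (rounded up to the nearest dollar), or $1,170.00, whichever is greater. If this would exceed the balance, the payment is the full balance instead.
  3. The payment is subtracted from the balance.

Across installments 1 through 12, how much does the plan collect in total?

# | Opening | Interest | Payment | End bal
1 | $27,862.67 | $418.00 | $2,829.00 | $25,451.67
2 | $25,451.67 | $418.00 | $2,587.00 | $23,282.67
3 | $23,282.67 | $418.00 | $2,371.00 | $21,329.67
4 | $21,329.67 | $418.00 | $2,175.00 | $19,572.67
5 | $19,572.67 | $418.00 | $2,000.00 | $17,990.67
6 | $17,990.67 | $418.00 | $1,841.00 | $16,567.67
7 | $16,567.67 | $418.00 | $1,699.00 | $15,286.67
8 | $15,286.67 | $418.00 | $1,571.00 | $14,133.67
9 | $14,133.67 | $418.00 | $1,456.00 | $13,095.67
10 | $13,095.67 | $418.00 | $1,352.00 | $12,161.67
11 | $12,161.67 | $418.00 | $1,258.00 | $11,321.67
12 | $11,321.67 | $418.00 | $1,174.00 | $10,565.67
Total paid: $22,313.00

$22,313.00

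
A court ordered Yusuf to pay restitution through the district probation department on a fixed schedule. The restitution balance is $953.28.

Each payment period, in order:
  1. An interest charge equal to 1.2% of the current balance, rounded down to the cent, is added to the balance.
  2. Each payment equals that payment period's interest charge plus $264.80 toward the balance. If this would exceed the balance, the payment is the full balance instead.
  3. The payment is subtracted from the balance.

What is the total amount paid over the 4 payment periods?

Payment period 1: opening $953.28; interest $11.43 → $964.71; payment $276.23; balance $688.48
Payment period 2: opening $688.48; interest $8.26 → $696.74; payment $273.06; balance $423.68
Payment period 3: opening $423.68; interest $5.08 → $428.76; payment $269.88; balance $158.88
Payment period 4: opening $158.88; interest $1.90 → $160.78; payment $160.78; balance $0.00
Total paid: $979.95

$979.95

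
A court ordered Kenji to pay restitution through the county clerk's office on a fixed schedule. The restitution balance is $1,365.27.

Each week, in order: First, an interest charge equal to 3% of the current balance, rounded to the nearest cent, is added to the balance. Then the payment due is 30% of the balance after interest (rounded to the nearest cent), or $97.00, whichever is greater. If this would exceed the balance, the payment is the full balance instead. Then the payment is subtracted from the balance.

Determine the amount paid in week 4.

$158.12

# | Opening | Interest | Payment | End bal
1 | $1,365.27 | $40.96 | $421.87 | $984.36
2 | $984.36 | $29.53 | $304.17 | $709.72
3 | $709.72 | $21.29 | $219.30 | $511.71
4 | $511.71 | $15.35 | $158.12 | $368.94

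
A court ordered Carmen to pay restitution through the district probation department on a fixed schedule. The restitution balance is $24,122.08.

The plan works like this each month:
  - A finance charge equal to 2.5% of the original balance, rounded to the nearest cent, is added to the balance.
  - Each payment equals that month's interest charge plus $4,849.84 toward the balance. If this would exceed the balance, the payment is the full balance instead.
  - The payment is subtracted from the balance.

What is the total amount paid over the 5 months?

# | Opening | Interest | Payment | End bal
1 | $24,122.08 | $603.05 | $5,452.89 | $19,272.24
2 | $19,272.24 | $603.05 | $5,452.89 | $14,422.40
3 | $14,422.40 | $603.05 | $5,452.89 | $9,572.56
4 | $9,572.56 | $603.05 | $5,452.89 | $4,722.72
5 | $4,722.72 | $603.05 | $5,325.77 | $0.00
Total paid: $27,137.33

$27,137.33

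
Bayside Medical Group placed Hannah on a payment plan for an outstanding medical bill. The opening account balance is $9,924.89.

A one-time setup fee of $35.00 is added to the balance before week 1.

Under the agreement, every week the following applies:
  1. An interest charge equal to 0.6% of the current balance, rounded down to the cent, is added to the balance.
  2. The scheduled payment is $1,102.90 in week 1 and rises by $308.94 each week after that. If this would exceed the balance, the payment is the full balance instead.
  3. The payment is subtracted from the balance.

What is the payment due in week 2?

$1,411.84

# | Opening | Interest | Payment | End bal
1 | $9,959.89 | $59.75 | $1,102.90 | $8,916.74
2 | $8,916.74 | $53.50 | $1,411.84 | $7,558.40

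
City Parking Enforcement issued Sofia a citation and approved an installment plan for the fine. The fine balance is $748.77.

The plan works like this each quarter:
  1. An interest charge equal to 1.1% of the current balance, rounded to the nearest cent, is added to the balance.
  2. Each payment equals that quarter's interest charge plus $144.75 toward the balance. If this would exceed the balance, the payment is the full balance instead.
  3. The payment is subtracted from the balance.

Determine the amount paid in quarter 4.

$148.21

# | Opening | Interest | Payment | End bal
1 | $748.77 | $8.24 | $152.99 | $604.02
2 | $604.02 | $6.64 | $151.39 | $459.27
3 | $459.27 | $5.05 | $149.80 | $314.52
4 | $314.52 | $3.46 | $148.21 | $169.77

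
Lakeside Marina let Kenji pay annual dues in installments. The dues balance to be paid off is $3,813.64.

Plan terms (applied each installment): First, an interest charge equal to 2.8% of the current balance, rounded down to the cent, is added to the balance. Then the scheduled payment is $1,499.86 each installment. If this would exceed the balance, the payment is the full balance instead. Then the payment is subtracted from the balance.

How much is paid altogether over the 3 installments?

Installment 1: $3,813.64 +$106.78 interest = $3,920.42; pay $1,499.86 → $2,420.56
Installment 2: $2,420.56 +$67.77 interest = $2,488.33; pay $1,499.86 → $988.47
Installment 3: $988.47 +$27.67 interest = $1,016.14; pay $1,016.14 → $0.00
Total paid: $4,015.86

$4,015.86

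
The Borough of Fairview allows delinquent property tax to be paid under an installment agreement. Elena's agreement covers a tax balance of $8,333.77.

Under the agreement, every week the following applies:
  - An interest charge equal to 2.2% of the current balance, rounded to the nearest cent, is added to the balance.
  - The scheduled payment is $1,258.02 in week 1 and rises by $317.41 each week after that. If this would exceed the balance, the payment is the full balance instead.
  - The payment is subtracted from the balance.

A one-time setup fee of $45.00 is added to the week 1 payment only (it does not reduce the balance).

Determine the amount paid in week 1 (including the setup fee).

$1,303.02

Week 1: $8,333.77 +$183.34 interest = $8,517.11; pay $1,258.02 (+ $45.00 fee) → $7,259.09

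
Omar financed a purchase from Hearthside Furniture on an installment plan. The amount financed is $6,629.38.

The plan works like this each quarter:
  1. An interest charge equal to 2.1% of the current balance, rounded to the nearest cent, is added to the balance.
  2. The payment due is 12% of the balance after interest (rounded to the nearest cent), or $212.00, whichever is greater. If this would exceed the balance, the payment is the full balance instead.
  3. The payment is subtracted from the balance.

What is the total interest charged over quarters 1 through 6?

Quarter 1: opening $6,629.38; interest $139.22 → $6,768.60; payment $812.23; balance $5,956.37
Quarter 2: opening $5,956.37; interest $125.08 → $6,081.45; payment $729.77; balance $5,351.68
Quarter 3: opening $5,351.68; interest $112.39 → $5,464.07; payment $655.69; balance $4,808.38
Quarter 4: opening $4,808.38; interest $100.98 → $4,909.36; payment $589.12; balance $4,320.24
Quarter 5: opening $4,320.24; interest $90.73 → $4,410.97; payment $529.32; balance $3,881.65
Quarter 6: opening $3,881.65; interest $81.51 → $3,963.16; payment $475.58; balance $3,487.58
Total interest: $139.22 + $125.08 + $112.39 + $100.98 + $90.73 + $81.51 = $649.91

$649.91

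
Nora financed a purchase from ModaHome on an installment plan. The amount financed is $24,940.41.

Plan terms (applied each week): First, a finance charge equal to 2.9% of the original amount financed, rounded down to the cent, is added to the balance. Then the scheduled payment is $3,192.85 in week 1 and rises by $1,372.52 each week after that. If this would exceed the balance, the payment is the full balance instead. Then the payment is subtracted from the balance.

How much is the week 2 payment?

$4,565.37

# | Opening | Interest | Payment | End bal
1 | $24,940.41 | $723.27 | $3,192.85 | $22,470.83
2 | $22,470.83 | $723.27 | $4,565.37 | $18,628.73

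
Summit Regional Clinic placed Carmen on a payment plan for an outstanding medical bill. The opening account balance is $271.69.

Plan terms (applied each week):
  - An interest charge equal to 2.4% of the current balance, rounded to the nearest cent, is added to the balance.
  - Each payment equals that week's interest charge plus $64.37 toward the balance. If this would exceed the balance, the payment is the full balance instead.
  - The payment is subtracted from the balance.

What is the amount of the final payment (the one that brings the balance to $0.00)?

Week 1: opening $271.69; interest $6.52 → $278.21; payment $70.89; balance $207.32
Week 2: opening $207.32; interest $4.98 → $212.30; payment $69.35; balance $142.95
Week 3: opening $142.95; interest $3.43 → $146.38; payment $67.80; balance $78.58
Week 4: opening $78.58; interest $1.89 → $80.47; payment $66.26; balance $14.21
Week 5: opening $14.21; interest $0.34 → $14.55; payment $14.55; balance $0.00

$14.55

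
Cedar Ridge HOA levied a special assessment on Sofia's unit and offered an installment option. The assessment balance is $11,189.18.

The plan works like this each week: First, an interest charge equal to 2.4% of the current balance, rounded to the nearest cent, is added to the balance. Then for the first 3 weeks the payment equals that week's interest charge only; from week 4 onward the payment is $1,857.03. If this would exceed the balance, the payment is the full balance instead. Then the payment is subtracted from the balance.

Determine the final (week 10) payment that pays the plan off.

$1,093.39

Week 1: $11,189.18 +$268.54 interest = $11,457.72; pay $268.54 → $11,189.18
Week 2: $11,189.18 +$268.54 interest = $11,457.72; pay $268.54 → $11,189.18
Week 3: $11,189.18 +$268.54 interest = $11,457.72; pay $268.54 → $11,189.18
Week 4: $11,189.18 +$268.54 interest = $11,457.72; pay $1,857.03 → $9,600.69
Week 5: $9,600.69 +$230.42 interest = $9,831.11; pay $1,857.03 → $7,974.08
Week 6: $7,974.08 +$191.38 interest = $8,165.46; pay $1,857.03 → $6,308.43
Week 7: $6,308.43 +$151.40 interest = $6,459.83; pay $1,857.03 → $4,602.80
Week 8: $4,602.80 +$110.47 interest = $4,713.27; pay $1,857.03 → $2,856.24
Week 9: $2,856.24 +$68.55 interest = $2,924.79; pay $1,857.03 → $1,067.76
Week 10: $1,067.76 +$25.63 interest = $1,093.39; pay $1,093.39 → $0.00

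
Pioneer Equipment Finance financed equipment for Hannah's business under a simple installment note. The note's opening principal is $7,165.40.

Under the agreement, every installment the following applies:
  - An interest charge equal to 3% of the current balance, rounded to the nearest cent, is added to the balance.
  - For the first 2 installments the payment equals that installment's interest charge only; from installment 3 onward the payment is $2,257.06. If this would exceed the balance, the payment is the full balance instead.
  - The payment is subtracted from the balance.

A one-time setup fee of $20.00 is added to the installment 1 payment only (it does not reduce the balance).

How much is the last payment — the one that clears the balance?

Installment 1: opening $7,165.40; interest $214.96 → $7,380.36; payment $214.96 (+ $20.00 fee); balance $7,165.40
Installment 2: opening $7,165.40; interest $214.96 → $7,380.36; payment $214.96; balance $7,165.40
Installment 3: opening $7,165.40; interest $214.96 → $7,380.36; payment $2,257.06; balance $5,123.30
Installment 4: opening $5,123.30; interest $153.70 → $5,277.00; payment $2,257.06; balance $3,019.94
Installment 5: opening $3,019.94; interest $90.60 → $3,110.54; payment $2,257.06; balance $853.48
Installment 6: opening $853.48; interest $25.60 → $879.08; payment $879.08; balance $0.00

$879.08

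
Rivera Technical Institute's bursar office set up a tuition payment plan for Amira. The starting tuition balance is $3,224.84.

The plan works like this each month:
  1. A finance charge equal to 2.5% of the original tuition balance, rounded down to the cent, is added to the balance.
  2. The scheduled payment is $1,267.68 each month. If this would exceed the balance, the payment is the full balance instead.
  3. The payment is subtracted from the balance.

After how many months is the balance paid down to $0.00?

Month 1: opening $3,224.84; interest $80.62 → $3,305.46; payment $1,267.68; balance $2,037.78
Month 2: opening $2,037.78; interest $80.62 → $2,118.40; payment $1,267.68; balance $850.72
Month 3: opening $850.72; interest $80.62 → $931.34; payment $931.34; balance $0.00
Balance reaches $0.00 in month 3.

3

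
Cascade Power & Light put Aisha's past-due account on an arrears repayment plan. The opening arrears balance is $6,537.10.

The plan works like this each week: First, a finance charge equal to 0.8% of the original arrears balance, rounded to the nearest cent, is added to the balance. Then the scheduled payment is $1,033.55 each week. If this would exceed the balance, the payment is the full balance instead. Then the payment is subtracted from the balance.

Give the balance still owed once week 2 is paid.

$4,574.60

Week 1: $6,537.10 +$52.30 interest = $6,589.40; pay $1,033.55 → $5,555.85
Week 2: $5,555.85 +$52.30 interest = $5,608.15; pay $1,033.55 → $4,574.60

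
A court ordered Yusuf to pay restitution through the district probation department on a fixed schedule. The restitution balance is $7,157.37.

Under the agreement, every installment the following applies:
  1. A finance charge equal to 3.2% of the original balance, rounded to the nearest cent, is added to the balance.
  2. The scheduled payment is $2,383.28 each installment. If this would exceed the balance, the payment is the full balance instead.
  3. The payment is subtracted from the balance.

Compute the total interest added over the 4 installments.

Installment 1: opening $7,157.37; interest $229.04 → $7,386.41; payment $2,383.28; balance $5,003.13
Installment 2: opening $5,003.13; interest $229.04 → $5,232.17; payment $2,383.28; balance $2,848.89
Installment 3: opening $2,848.89; interest $229.04 → $3,077.93; payment $2,383.28; balance $694.65
Installment 4: opening $694.65; interest $229.04 → $923.69; payment $923.69; balance $0.00
Total interest: $229.04 + $229.04 + $229.04 + $229.04 = $916.16

$916.16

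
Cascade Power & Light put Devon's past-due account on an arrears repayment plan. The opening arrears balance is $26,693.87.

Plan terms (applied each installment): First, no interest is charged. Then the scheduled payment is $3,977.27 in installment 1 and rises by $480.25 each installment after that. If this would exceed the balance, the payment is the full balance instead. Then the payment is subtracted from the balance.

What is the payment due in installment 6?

# | Opening | Payment | End bal
1 | $26,693.87 | $3,977.27 | $22,716.60
2 | $22,716.60 | $4,457.52 | $18,259.08
3 | $18,259.08 | $4,937.77 | $13,321.31
4 | $13,321.31 | $5,418.02 | $7,903.29
5 | $7,903.29 | $5,898.27 | $2,005.02
6 | $2,005.02 | $2,005.02 | $0.00

$2,005.02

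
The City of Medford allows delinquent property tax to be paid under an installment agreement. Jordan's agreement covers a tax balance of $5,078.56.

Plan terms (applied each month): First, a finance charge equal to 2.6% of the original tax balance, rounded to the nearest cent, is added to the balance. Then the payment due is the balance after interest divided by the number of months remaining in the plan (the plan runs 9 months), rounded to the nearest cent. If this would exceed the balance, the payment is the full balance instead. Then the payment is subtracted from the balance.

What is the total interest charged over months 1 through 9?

$1,188.36

Month 1: opening $5,078.56; interest $132.04 → $5,210.60; payment $578.96; balance $4,631.64
Month 2: opening $4,631.64; interest $132.04 → $4,763.68; payment $595.46; balance $4,168.22
Month 3: opening $4,168.22; interest $132.04 → $4,300.26; payment $614.32; balance $3,685.94
Month 4: opening $3,685.94; interest $132.04 → $3,817.98; payment $636.33; balance $3,181.65
Month 5: opening $3,181.65; interest $132.04 → $3,313.69; payment $662.74; balance $2,650.95
Month 6: opening $2,650.95; interest $132.04 → $2,782.99; payment $695.75; balance $2,087.24
Month 7: opening $2,087.24; interest $132.04 → $2,219.28; payment $739.76; balance $1,479.52
Month 8: opening $1,479.52; interest $132.04 → $1,611.56; payment $805.78; balance $805.78
Month 9: opening $805.78; interest $132.04 → $937.82; payment $937.82; balance $0.00
Total interest: $132.04 + $132.04 + $132.04 + $132.04 + $132.04 + $132.04 + $132.04 + $132.04 + $132.04 = $1,188.36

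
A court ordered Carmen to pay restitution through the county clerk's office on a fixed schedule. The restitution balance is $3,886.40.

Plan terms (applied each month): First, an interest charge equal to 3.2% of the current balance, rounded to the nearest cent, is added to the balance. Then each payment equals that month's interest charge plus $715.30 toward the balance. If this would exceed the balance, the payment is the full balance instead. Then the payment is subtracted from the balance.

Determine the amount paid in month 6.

Month 1: $3,886.40 +$124.36 interest = $4,010.76; pay $839.66 → $3,171.10
Month 2: $3,171.10 +$101.48 interest = $3,272.58; pay $816.78 → $2,455.80
Month 3: $2,455.80 +$78.59 interest = $2,534.39; pay $793.89 → $1,740.50
Month 4: $1,740.50 +$55.70 interest = $1,796.20; pay $771.00 → $1,025.20
Month 5: $1,025.20 +$32.81 interest = $1,058.01; pay $748.11 → $309.90
Month 6: $309.90 +$9.92 interest = $319.82; pay $319.82 → $0.00

$319.82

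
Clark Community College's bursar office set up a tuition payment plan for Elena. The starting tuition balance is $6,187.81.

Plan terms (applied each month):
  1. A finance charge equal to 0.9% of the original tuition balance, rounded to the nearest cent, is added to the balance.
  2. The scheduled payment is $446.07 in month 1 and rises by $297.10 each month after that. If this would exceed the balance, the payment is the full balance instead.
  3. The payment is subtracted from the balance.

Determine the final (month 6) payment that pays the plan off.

$1,320.60

Month 1: $6,187.81 +$55.69 interest = $6,243.50; pay $446.07 → $5,797.43
Month 2: $5,797.43 +$55.69 interest = $5,853.12; pay $743.17 → $5,109.95
Month 3: $5,109.95 +$55.69 interest = $5,165.64; pay $1,040.27 → $4,125.37
Month 4: $4,125.37 +$55.69 interest = $4,181.06; pay $1,337.37 → $2,843.69
Month 5: $2,843.69 +$55.69 interest = $2,899.38; pay $1,634.47 → $1,264.91
Month 6: $1,264.91 +$55.69 interest = $1,320.60; pay $1,320.60 → $0.00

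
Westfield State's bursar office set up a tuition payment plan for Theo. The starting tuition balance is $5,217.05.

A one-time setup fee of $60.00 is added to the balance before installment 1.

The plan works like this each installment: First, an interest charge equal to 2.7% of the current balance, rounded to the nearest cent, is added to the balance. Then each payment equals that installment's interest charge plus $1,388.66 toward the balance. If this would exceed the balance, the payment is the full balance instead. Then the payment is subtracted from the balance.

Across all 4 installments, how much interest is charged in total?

$344.96

# | Opening | Interest | Payment | End bal
1 | $5,277.05 | $142.48 | $1,531.14 | $3,888.39
2 | $3,888.39 | $104.99 | $1,493.65 | $2,499.73
3 | $2,499.73 | $67.49 | $1,456.15 | $1,111.07
4 | $1,111.07 | $30.00 | $1,141.07 | $0.00
Total interest: $142.48 + $104.99 + $67.49 + $30.00 = $344.96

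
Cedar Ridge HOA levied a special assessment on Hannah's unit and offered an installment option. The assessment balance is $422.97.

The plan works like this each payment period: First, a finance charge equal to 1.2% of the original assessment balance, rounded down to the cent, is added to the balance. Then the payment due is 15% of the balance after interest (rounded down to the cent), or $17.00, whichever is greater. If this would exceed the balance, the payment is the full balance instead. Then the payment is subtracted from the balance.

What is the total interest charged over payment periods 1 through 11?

Payment period 1: $422.97 +$5.07 interest = $428.04; pay $64.20 → $363.84
Payment period 2: $363.84 +$5.07 interest = $368.91; pay $55.33 → $313.58
Payment period 3: $313.58 +$5.07 interest = $318.65; pay $47.79 → $270.86
Payment period 4: $270.86 +$5.07 interest = $275.93; pay $41.38 → $234.55
Payment period 5: $234.55 +$5.07 interest = $239.62; pay $35.94 → $203.68
Payment period 6: $203.68 +$5.07 interest = $208.75; pay $31.31 → $177.44
Payment period 7: $177.44 +$5.07 interest = $182.51; pay $27.37 → $155.14
Payment period 8: $155.14 +$5.07 interest = $160.21; pay $24.03 → $136.18
Payment period 9: $136.18 +$5.07 interest = $141.25; pay $21.18 → $120.07
Payment period 10: $120.07 +$5.07 interest = $125.14; pay $18.77 → $106.37
Payment period 11: $106.37 +$5.07 interest = $111.44; pay $17.00 → $94.44
Total interest: $5.07 + $5.07 + $5.07 + $5.07 + $5.07 + $5.07 + $5.07 + $5.07 + $5.07 + $5.07 + $5.07 = $55.77

$55.77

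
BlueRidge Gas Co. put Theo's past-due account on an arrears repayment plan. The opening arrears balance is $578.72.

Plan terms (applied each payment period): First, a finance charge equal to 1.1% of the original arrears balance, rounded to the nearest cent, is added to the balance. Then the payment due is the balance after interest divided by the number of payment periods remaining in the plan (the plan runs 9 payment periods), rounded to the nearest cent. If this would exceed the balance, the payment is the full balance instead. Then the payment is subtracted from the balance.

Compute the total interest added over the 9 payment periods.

Payment period 1: $578.72 +$6.37 interest = $585.09; pay $65.01 → $520.08
Payment period 2: $520.08 +$6.37 interest = $526.45; pay $65.81 → $460.64
Payment period 3: $460.64 +$6.37 interest = $467.01; pay $66.72 → $400.29
Payment period 4: $400.29 +$6.37 interest = $406.66; pay $67.78 → $338.88
Payment period 5: $338.88 +$6.37 interest = $345.25; pay $69.05 → $276.20
Payment period 6: $276.20 +$6.37 interest = $282.57; pay $70.64 → $211.93
Payment period 7: $211.93 +$6.37 interest = $218.30; pay $72.77 → $145.53
Payment period 8: $145.53 +$6.37 interest = $151.90; pay $75.95 → $75.95
Payment period 9: $75.95 +$6.37 interest = $82.32; pay $82.32 → $0.00
Total interest: $6.37 + $6.37 + $6.37 + $6.37 + $6.37 + $6.37 + $6.37 + $6.37 + $6.37 = $57.33

$57.33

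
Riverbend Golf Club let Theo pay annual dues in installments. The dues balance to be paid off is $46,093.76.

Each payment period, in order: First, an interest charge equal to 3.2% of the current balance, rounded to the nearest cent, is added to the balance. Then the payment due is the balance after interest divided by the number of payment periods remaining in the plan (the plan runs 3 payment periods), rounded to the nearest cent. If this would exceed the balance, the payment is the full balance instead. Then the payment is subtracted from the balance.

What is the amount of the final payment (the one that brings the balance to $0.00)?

$16,887.29

# | Opening | Interest | Payment | End bal
1 | $46,093.76 | $1,475.00 | $15,856.25 | $31,712.51
2 | $31,712.51 | $1,014.80 | $16,363.66 | $16,363.65
3 | $16,363.65 | $523.64 | $16,887.29 | $0.00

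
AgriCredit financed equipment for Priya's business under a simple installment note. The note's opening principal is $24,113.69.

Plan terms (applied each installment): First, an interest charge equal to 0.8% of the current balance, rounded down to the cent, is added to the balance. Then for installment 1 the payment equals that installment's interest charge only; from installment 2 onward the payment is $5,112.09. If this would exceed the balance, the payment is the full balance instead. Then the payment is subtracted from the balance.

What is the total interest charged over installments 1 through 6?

$760.72

Installment 1: $24,113.69 +$192.90 interest = $24,306.59; pay $192.90 → $24,113.69
Installment 2: $24,113.69 +$192.90 interest = $24,306.59; pay $5,112.09 → $19,194.50
Installment 3: $19,194.50 +$153.55 interest = $19,348.05; pay $5,112.09 → $14,235.96
Installment 4: $14,235.96 +$113.88 interest = $14,349.84; pay $5,112.09 → $9,237.75
Installment 5: $9,237.75 +$73.90 interest = $9,311.65; pay $5,112.09 → $4,199.56
Installment 6: $4,199.56 +$33.59 interest = $4,233.15; pay $4,233.15 → $0.00
Total interest: $192.90 + $192.90 + $153.55 + $113.88 + $73.90 + $33.59 = $760.72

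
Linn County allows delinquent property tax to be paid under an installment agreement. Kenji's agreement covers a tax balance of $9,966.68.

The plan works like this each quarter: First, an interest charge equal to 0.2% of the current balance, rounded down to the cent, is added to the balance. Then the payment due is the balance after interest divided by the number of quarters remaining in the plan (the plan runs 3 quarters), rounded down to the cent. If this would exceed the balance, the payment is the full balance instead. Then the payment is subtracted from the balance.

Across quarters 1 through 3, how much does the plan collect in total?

$10,006.59

Quarter 1: opening $9,966.68; interest $19.93 → $9,986.61; payment $3,328.87; balance $6,657.74
Quarter 2: opening $6,657.74; interest $13.31 → $6,671.05; payment $3,335.52; balance $3,335.53
Quarter 3: opening $3,335.53; interest $6.67 → $3,342.20; payment $3,342.20; balance $0.00
Total paid: $10,006.59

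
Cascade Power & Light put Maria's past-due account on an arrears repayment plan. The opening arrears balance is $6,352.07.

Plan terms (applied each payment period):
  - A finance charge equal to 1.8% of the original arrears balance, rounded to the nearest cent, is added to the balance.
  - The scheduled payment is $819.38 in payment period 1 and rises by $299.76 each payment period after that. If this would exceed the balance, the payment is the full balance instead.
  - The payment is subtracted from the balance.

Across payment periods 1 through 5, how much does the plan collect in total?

Payment period 1: opening $6,352.07; interest $114.34 → $6,466.41; payment $819.38; balance $5,647.03
Payment period 2: opening $5,647.03; interest $114.34 → $5,761.37; payment $1,119.14; balance $4,642.23
Payment period 3: opening $4,642.23; interest $114.34 → $4,756.57; payment $1,418.90; balance $3,337.67
Payment period 4: opening $3,337.67; interest $114.34 → $3,452.01; payment $1,718.66; balance $1,733.35
Payment period 5: opening $1,733.35; interest $114.34 → $1,847.69; payment $1,847.69; balance $0.00
Total paid: $6,923.77

$6,923.77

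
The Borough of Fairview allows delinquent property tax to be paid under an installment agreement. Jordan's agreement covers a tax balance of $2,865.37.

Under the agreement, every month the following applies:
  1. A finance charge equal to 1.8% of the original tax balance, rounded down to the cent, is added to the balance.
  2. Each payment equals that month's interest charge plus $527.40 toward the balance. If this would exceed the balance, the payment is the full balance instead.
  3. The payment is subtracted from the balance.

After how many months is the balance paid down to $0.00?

6

# | Opening | Interest | Payment | End bal
1 | $2,865.37 | $51.57 | $578.97 | $2,337.97
2 | $2,337.97 | $51.57 | $578.97 | $1,810.57
3 | $1,810.57 | $51.57 | $578.97 | $1,283.17
4 | $1,283.17 | $51.57 | $578.97 | $755.77
5 | $755.77 | $51.57 | $578.97 | $228.37
6 | $228.37 | $51.57 | $279.94 | $0.00
Balance reaches $0.00 in month 6.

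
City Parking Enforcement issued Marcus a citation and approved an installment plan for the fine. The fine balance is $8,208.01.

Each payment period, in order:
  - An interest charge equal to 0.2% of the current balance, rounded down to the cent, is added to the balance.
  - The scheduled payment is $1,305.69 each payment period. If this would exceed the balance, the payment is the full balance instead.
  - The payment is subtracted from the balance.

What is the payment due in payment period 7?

$434.42

Payment period 1: opening $8,208.01; interest $16.41 → $8,224.42; payment $1,305.69; balance $6,918.73
Payment period 2: opening $6,918.73; interest $13.83 → $6,932.56; payment $1,305.69; balance $5,626.87
Payment period 3: opening $5,626.87; interest $11.25 → $5,638.12; payment $1,305.69; balance $4,332.43
Payment period 4: opening $4,332.43; interest $8.66 → $4,341.09; payment $1,305.69; balance $3,035.40
Payment period 5: opening $3,035.40; interest $6.07 → $3,041.47; payment $1,305.69; balance $1,735.78
Payment period 6: opening $1,735.78; interest $3.47 → $1,739.25; payment $1,305.69; balance $433.56
Payment period 7: opening $433.56; interest $0.86 → $434.42; payment $434.42; balance $0.00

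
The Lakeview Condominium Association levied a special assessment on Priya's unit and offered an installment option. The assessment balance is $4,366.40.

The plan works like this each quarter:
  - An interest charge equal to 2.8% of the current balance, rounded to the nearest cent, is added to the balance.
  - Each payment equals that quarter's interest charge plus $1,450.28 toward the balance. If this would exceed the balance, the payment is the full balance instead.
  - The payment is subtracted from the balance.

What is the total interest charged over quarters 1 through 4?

$245.39

Quarter 1: $4,366.40 +$122.26 interest = $4,488.66; pay $1,572.54 → $2,916.12
Quarter 2: $2,916.12 +$81.65 interest = $2,997.77; pay $1,531.93 → $1,465.84
Quarter 3: $1,465.84 +$41.04 interest = $1,506.88; pay $1,491.32 → $15.56
Quarter 4: $15.56 +$0.44 interest = $16.00; pay $16.00 → $0.00
Total interest: $122.26 + $81.65 + $41.04 + $0.44 = $245.39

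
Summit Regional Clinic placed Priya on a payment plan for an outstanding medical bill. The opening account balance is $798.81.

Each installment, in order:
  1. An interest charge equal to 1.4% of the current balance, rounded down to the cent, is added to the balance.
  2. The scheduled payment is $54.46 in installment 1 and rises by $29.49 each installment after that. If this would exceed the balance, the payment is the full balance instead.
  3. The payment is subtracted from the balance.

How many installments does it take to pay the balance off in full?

Installment 1: opening $798.81; interest $11.18 → $809.99; payment $54.46; balance $755.53
Installment 2: opening $755.53; interest $10.57 → $766.10; payment $83.95; balance $682.15
Installment 3: opening $682.15; interest $9.55 → $691.70; payment $113.44; balance $578.26
Installment 4: opening $578.26; interest $8.09 → $586.35; payment $142.93; balance $443.42
Installment 5: opening $443.42; interest $6.20 → $449.62; payment $172.42; balance $277.20
Installment 6: opening $277.20; interest $3.88 → $281.08; payment $201.91; balance $79.17
Installment 7: opening $79.17; interest $1.10 → $80.27; payment $80.27; balance $0.00
Balance reaches $0.00 in installment 7.

7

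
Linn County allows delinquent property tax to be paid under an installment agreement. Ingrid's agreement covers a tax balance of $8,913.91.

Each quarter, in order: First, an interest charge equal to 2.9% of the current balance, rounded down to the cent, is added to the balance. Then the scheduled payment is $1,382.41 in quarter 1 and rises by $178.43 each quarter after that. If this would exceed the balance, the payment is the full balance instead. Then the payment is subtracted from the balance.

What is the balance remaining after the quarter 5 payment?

$1,122.03

Quarter 1: $8,913.91 +$258.50 interest = $9,172.41; pay $1,382.41 → $7,790.00
Quarter 2: $7,790.00 +$225.91 interest = $8,015.91; pay $1,560.84 → $6,455.07
Quarter 3: $6,455.07 +$187.19 interest = $6,642.26; pay $1,739.27 → $4,902.99
Quarter 4: $4,902.99 +$142.18 interest = $5,045.17; pay $1,917.70 → $3,127.47
Quarter 5: $3,127.47 +$90.69 interest = $3,218.16; pay $2,096.13 → $1,122.03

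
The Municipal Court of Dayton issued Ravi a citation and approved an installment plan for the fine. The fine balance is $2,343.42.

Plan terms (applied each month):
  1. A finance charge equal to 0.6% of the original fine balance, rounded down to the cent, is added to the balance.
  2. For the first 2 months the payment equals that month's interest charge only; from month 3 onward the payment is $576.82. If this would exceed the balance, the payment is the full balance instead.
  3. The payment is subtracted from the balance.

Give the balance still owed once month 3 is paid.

$1,780.66

# | Opening | Interest | Payment | End bal
1 | $2,343.42 | $14.06 | $14.06 | $2,343.42
2 | $2,343.42 | $14.06 | $14.06 | $2,343.42
3 | $2,343.42 | $14.06 | $576.82 | $1,780.66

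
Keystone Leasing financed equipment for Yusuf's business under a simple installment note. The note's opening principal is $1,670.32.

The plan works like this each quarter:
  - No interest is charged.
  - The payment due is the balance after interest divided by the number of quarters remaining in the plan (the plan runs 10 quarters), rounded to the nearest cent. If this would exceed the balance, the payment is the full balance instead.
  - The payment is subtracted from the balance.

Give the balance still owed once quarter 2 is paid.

$1,336.26

# | Opening | Payment | End bal
1 | $1,670.32 | $167.03 | $1,503.29
2 | $1,503.29 | $167.03 | $1,336.26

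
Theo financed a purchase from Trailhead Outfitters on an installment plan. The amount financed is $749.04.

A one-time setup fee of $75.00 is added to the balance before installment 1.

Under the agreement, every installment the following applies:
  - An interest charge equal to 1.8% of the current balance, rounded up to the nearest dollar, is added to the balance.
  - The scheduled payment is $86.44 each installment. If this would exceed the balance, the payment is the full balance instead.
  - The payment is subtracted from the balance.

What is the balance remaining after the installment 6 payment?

$377.40

Installment 1: opening $824.04; interest $15.00 → $839.04; payment $86.44; balance $752.60
Installment 2: opening $752.60; interest $14.00 → $766.60; payment $86.44; balance $680.16
Installment 3: opening $680.16; interest $13.00 → $693.16; payment $86.44; balance $606.72
Installment 4: opening $606.72; interest $11.00 → $617.72; payment $86.44; balance $531.28
Installment 5: opening $531.28; interest $10.00 → $541.28; payment $86.44; balance $454.84
Installment 6: opening $454.84; interest $9.00 → $463.84; payment $86.44; balance $377.40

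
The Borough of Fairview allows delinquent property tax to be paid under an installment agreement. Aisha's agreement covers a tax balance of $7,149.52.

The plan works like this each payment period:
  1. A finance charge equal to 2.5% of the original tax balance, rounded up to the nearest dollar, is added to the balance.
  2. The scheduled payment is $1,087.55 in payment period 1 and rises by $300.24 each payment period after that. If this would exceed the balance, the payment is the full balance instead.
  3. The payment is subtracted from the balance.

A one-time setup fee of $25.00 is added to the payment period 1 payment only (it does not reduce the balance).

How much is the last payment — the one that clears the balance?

$1,892.88

# | Opening | Interest | Payment | Fee | End bal
1 | $7,149.52 | $179.00 | $1,087.55 | $25.00 | $6,240.97
2 | $6,240.97 | $179.00 | $1,387.79 | — | $5,032.18
3 | $5,032.18 | $179.00 | $1,688.03 | — | $3,523.15
4 | $3,523.15 | $179.00 | $1,988.27 | — | $1,713.88
5 | $1,713.88 | $179.00 | $1,892.88 | — | $0.00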